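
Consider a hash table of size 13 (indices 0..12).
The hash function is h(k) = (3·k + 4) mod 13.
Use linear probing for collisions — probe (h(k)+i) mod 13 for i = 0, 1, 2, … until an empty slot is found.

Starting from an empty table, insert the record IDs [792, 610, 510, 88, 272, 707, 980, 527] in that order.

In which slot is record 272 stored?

792: h=1 => slot 1
610: h=1, probe 1,2 => slot 2
510: h=0 => slot 0
88: h=8 => slot 8
272: h=1, probe 1,2,3 => slot 3
707: h=6 => slot 6
980: h=6, probe 6,7 => slot 7
527: h=12 => slot 12
Table: [510, 792, 610, 272, -, -, 707, 980, 88, -, -, -, 527]

3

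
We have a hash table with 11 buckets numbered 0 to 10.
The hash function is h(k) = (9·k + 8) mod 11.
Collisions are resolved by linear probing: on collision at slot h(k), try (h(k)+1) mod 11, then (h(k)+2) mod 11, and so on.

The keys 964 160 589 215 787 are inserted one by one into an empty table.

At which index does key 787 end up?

Insert 964: h=5, slot 5 empty => index 5.
Insert 160: h=7, slot 7 empty => index 7.
Insert 589: h=7, slot 7 occupied => index 8.
Insert 215: h=7, slots 7,8 occupied => index 9.
Insert 787: h=7, slots 7,8,9 occupied => index 10.
Table: [∅, ∅, ∅, ∅, ∅, 964, ∅, 160, 589, 215, 787]

10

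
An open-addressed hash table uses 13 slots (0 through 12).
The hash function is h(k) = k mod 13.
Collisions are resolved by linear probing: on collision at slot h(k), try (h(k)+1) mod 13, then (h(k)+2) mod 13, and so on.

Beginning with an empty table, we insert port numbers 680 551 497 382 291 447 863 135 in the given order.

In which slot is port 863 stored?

9

680 hashes to 4; slot 4 is free -> place at 4.
551 hashes to 5; slot 5 is free -> place at 5.
497 hashes to 3; slot 3 is free -> place at 3.
382 hashes to 5; 5 taken -> place at 6.
291 hashes to 5; 5,6 taken -> place at 7.
447 hashes to 5; 5,6,7 taken -> place at 8.
863 hashes to 5; 5,6,7,8 taken -> place at 9.
135 hashes to 5; 5,6,7,8,9 taken -> place at 10.
Table: [—, —, —, 497, 680, 551, 382, 291, 447, 863, 135, —, —]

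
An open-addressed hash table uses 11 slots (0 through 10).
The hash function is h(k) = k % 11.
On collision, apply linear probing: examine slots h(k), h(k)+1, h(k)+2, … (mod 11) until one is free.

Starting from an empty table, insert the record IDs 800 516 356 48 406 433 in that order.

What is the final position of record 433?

6

800 hashes to 8; slot 8 is free -> place at 8.
516 hashes to 10; slot 10 is free -> place at 10.
356 hashes to 4; slot 4 is free -> place at 4.
48 hashes to 4; 4 taken -> place at 5.
406 hashes to 10; 10 taken -> place at 0.
433 hashes to 4; 4,5 taken -> place at 6.
Table: [406, -, -, -, 356, 48, 433, -, 800, -, 516]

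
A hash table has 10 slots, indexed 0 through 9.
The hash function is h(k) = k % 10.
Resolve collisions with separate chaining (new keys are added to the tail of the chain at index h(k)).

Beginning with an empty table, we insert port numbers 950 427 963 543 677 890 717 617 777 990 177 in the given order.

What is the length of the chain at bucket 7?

950 → bucket 0
427 → bucket 7
963 → bucket 3
543 → bucket 3 (collision)
677 → bucket 7 (collision)
890 → bucket 0 (collision)
717 → bucket 7 (collision)
617 → bucket 7 (collision)
777 → bucket 7 (collision)
990 → bucket 0 (collision)
177 → bucket 7 (collision)
Final buckets:
0: 950 -> 890 -> 990
1: .
2: .
3: 963 -> 543
4: .
5: .
6: .
7: 427 -> 677 -> 717 -> 617 -> 777 -> 177
8: .
9: .

6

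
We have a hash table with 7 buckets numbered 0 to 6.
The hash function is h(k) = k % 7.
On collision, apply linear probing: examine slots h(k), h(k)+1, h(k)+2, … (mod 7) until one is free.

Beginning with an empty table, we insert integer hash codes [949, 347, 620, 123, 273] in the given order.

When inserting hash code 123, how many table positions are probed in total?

949 hashes to 4; slot 4 is free => place at 4.
347 hashes to 4; 4 taken => place at 5.
620 hashes to 4; 4,5 taken => place at 6.
123 hashes to 4; 4,5,6 taken => place at 0.
273 hashes to 0; 0 taken => place at 1.
Table: [123, 273, ∅, ∅, 949, 347, 620]

4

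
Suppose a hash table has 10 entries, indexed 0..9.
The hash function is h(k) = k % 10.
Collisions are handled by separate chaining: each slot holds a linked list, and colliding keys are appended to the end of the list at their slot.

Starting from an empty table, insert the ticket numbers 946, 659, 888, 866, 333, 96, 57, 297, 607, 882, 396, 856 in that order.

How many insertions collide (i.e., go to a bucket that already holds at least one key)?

Insert 946: h=6, bucket 6 empty -> new chain.
Insert 659: h=9, bucket 9 empty -> new chain.
Insert 888: h=8, bucket 8 empty -> new chain.
Insert 866: h=6, bucket 6 nonempty -> append to chain.
Insert 333: h=3, bucket 3 empty -> new chain.
Insert 96: h=6, bucket 6 nonempty -> append to chain.
Insert 57: h=7, bucket 7 empty -> new chain.
Insert 297: h=7, bucket 7 nonempty -> append to chain.
Insert 607: h=7, bucket 7 nonempty -> append to chain.
Insert 882: h=2, bucket 2 empty -> new chain.
Insert 396: h=6, bucket 6 nonempty -> append to chain.
Insert 856: h=6, bucket 6 nonempty -> append to chain.
Final buckets:
0: .
1: .
2: 882
3: 333
4: .
5: .
6: 946 -> 866 -> 96 -> 396 -> 856
7: 57 -> 297 -> 607
8: 888
9: 659

6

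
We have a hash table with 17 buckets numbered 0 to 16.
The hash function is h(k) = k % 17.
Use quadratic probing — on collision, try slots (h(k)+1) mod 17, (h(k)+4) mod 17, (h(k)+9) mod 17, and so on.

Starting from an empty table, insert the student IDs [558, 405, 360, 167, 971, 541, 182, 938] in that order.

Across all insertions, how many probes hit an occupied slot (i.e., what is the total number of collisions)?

Insert 558: h=14, slot 14 empty -> index 14.
Insert 405: h=14, slot 14 occupied -> index 15.
Insert 360: h=3, slot 3 empty -> index 3.
Insert 167: h=14, slots 14,15 occupied -> index 1.
Insert 971: h=2, slot 2 empty -> index 2.
Insert 541: h=14, slots 14,15,1 occupied -> index 6.
Insert 182: h=12, slot 12 empty -> index 12.
Insert 938: h=3, slot 3 occupied -> index 4.
Table: [., 167, 971, 360, 938, ., 541, ., ., ., ., ., 182, ., 558, 405, .]

7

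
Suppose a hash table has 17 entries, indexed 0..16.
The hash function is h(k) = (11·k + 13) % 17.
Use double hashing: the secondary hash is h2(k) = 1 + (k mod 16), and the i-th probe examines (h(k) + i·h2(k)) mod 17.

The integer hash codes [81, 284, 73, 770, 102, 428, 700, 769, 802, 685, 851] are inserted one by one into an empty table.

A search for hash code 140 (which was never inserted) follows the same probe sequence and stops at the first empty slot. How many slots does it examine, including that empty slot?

2

81 hashes to 3; slot 3 is free → place at 3.
284 hashes to 9; slot 9 is free → place at 9.
73 hashes to 0; slot 0 is free → place at 0.
770 hashes to 0, h2=3; 0,3 taken → place at 6.
102 hashes to 13; slot 13 is free → place at 13.
428 hashes to 12; slot 12 is free → place at 12.
700 hashes to 12, h2=13; 12 taken → place at 8.
769 hashes to 6, h2=2; 6,8 taken → place at 10.
802 hashes to 12, h2=3; 12 taken → place at 15.
685 hashes to 0, h2=14; 0 taken → place at 14.
851 hashes to 7; slot 7 is free → place at 7.
Table: [73, —, —, 81, —, —, 770, 851, 700, 284, 769, —, 428, 102, 685, 802, —]
Lookup 140: h=6, h2=13, probe 6,2 → slot 2 empty, not found.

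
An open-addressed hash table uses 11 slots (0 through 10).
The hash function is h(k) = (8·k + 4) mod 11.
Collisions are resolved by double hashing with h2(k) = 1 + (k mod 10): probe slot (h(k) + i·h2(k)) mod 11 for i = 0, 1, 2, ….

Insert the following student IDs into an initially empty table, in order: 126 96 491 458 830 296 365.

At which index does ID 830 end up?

1

Insert 126: h=0, slot 0 empty → index 0.
Insert 96: h=2, slot 2 empty → index 2.
Insert 491: h=5, slot 5 empty → index 5.
Insert 458: h=5, h2=9, slot 5 occupied → index 3.
Insert 830: h=0, h2=1, slot 0 occupied → index 1.
Insert 296: h=7, slot 7 empty → index 7.
Insert 365: h=9, slot 9 empty → index 9.
Table: [126, 830, 96, 458, ., 491, ., 296, ., 365, .]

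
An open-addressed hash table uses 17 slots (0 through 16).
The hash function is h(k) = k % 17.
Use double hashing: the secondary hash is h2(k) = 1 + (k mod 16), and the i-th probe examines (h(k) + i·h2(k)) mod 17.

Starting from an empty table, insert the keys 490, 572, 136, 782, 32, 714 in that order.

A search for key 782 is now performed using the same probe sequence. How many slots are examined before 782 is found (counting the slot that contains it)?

2

Insert 490: h=14, slot 14 empty -> index 14.
Insert 572: h=11, slot 11 empty -> index 11.
Insert 136: h=0, slot 0 empty -> index 0.
Insert 782: h=0, h2=15, slot 0 occupied -> index 15.
Insert 32: h=15, h2=1, slot 15 occupied -> index 16.
Insert 714: h=0, h2=11, slots 0,11 occupied -> index 5.
Table: [136, —, —, —, —, 714, —, —, —, —, —, 572, —, —, 490, 782, 32]
Lookup 782: h=0, h2=15, probe 0,15 → found at 15.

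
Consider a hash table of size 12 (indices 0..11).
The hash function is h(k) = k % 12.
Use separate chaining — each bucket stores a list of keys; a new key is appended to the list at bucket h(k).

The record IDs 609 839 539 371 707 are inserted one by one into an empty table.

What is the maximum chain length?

4

609 → bucket 9
839 → bucket 11
539 → bucket 11 (collision)
371 → bucket 11 (collision)
707 → bucket 11 (collision)
Final buckets:
0: -
1: -
2: -
3: -
4: -
5: -
6: -
7: -
8: -
9: 609
10: -
11: 839 -> 539 -> 371 -> 707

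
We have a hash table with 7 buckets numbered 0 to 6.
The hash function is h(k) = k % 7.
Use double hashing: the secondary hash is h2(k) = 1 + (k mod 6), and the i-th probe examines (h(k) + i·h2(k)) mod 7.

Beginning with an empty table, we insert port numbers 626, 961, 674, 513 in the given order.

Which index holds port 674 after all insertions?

5

Insert 626: h=3, slot 3 empty -> index 3.
Insert 961: h=2, slot 2 empty -> index 2.
Insert 674: h=2, h2=3, slot 2 occupied -> index 5.
Insert 513: h=2, h2=4, slot 2 occupied -> index 6.
Table: [., ., 961, 626, ., 674, 513]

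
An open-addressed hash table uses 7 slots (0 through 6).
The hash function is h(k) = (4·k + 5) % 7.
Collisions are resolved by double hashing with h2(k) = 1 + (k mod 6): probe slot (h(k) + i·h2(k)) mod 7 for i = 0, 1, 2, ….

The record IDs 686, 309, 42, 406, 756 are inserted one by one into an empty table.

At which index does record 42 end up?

Insert 686: h=5, slot 5 empty -> index 5.
Insert 309: h=2, slot 2 empty -> index 2.
Insert 42: h=5, h2=1, slot 5 occupied -> index 6.
Insert 406: h=5, h2=5, slot 5 occupied -> index 3.
Insert 756: h=5, h2=1, slots 5,6 occupied -> index 0.
Table: [756, ∅, 309, 406, ∅, 686, 42]

6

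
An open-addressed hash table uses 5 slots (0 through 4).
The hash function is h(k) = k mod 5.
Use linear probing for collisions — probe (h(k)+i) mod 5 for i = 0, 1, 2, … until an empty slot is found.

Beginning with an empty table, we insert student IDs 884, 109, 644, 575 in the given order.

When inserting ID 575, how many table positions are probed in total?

Insert 884: h=4, slot 4 empty → index 4.
Insert 109: h=4, slot 4 occupied → index 0.
Insert 644: h=4, slots 4,0 occupied → index 1.
Insert 575: h=0, slots 0,1 occupied → index 2.
Table: [109, 644, 575, ., 884]

3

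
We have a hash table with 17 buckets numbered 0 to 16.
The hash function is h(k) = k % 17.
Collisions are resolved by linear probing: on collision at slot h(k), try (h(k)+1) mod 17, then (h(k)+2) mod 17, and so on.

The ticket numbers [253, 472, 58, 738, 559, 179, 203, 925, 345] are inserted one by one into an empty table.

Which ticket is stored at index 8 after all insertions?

738

Insert 253: h=15, slot 15 empty => index 15.
Insert 472: h=13, slot 13 empty => index 13.
Insert 58: h=7, slot 7 empty => index 7.
Insert 738: h=7, slot 7 occupied => index 8.
Insert 559: h=15, slot 15 occupied => index 16.
Insert 179: h=9, slot 9 empty => index 9.
Insert 203: h=16, slot 16 occupied => index 0.
Insert 925: h=7, slots 7,8,9 occupied => index 10.
Insert 345: h=5, slot 5 empty => index 5.
Table: [203, —, —, —, —, 345, —, 58, 738, 179, 925, —, —, 472, —, 253, 559]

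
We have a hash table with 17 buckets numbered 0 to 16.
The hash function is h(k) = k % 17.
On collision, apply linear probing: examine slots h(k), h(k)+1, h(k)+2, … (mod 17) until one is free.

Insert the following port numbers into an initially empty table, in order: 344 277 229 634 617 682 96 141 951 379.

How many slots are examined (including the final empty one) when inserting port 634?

Insert 344: h=4, slot 4 empty -> index 4.
Insert 277: h=5, slot 5 empty -> index 5.
Insert 229: h=8, slot 8 empty -> index 8.
Insert 634: h=5, slot 5 occupied -> index 6.
Insert 617: h=5, slots 5,6 occupied -> index 7.
Insert 682: h=2, slot 2 empty -> index 2.
Insert 96: h=11, slot 11 empty -> index 11.
Insert 141: h=5, slots 5,6,7,8 occupied -> index 9.
Insert 951: h=16, slot 16 empty -> index 16.
Insert 379: h=5, slots 5,6,7,8,9 occupied -> index 10.
Table: [∅, ∅, 682, ∅, 344, 277, 634, 617, 229, 141, 379, 96, ∅, ∅, ∅, ∅, 951]

2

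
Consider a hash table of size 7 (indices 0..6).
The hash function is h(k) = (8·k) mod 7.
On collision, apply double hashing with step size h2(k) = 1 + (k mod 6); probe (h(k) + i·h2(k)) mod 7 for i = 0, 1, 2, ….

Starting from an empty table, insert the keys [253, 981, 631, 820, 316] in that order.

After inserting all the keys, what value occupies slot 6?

253: h=1 -> slot 1
981: h=1, h2=4, probe 1,5 -> slot 5
631: h=1, h2=2, probe 1,3 -> slot 3
820: h=1, h2=5, probe 1,6 -> slot 6
316: h=1, h2=5, probe 1,6,4 -> slot 4
Table: [∅, 253, ∅, 631, 316, 981, 820]

820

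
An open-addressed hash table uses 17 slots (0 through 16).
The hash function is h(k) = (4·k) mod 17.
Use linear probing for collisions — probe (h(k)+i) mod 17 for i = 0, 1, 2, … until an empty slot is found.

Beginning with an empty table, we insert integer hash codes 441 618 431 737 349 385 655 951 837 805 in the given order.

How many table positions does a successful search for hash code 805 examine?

5

441: h=13 -> slot 13
618: h=7 -> slot 7
431: h=7, probe 7,8 -> slot 8
737: h=7, probe 7,8,9 -> slot 9
349: h=2 -> slot 2
385: h=10 -> slot 10
655: h=2, probe 2,3 -> slot 3
951: h=13, probe 13,14 -> slot 14
837: h=16 -> slot 16
805: h=7, probe 7,8,9,10,11 -> slot 11
Table: [∅, ∅, 349, 655, ∅, ∅, ∅, 618, 431, 737, 385, 805, ∅, 441, 951, ∅, 837]
Lookup 805: h=7, probe 7,8,9,10,11 → found at 11.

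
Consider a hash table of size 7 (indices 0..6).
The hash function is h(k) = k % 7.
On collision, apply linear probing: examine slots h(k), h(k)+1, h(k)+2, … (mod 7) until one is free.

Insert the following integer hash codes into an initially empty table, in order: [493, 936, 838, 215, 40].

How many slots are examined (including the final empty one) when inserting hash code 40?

4

Insert 493: h=3, slot 3 empty -> index 3.
Insert 936: h=5, slot 5 empty -> index 5.
Insert 838: h=5, slot 5 occupied -> index 6.
Insert 215: h=5, slots 5,6 occupied -> index 0.
Insert 40: h=5, slots 5,6,0 occupied -> index 1.
Table: [215, 40, _, 493, _, 936, 838]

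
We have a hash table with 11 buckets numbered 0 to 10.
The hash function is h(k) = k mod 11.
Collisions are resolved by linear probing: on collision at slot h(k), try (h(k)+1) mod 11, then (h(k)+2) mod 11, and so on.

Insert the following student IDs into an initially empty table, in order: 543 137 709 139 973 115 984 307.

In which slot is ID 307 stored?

0

Insert 543: h=4, slot 4 empty => index 4.
Insert 137: h=5, slot 5 empty => index 5.
Insert 709: h=5, slot 5 occupied => index 6.
Insert 139: h=7, slot 7 empty => index 7.
Insert 973: h=5, slots 5,6,7 occupied => index 8.
Insert 115: h=5, slots 5,6,7,8 occupied => index 9.
Insert 984: h=5, slots 5,6,7,8,9 occupied => index 10.
Insert 307: h=10, slot 10 occupied => index 0.
Table: [307, -, -, -, 543, 137, 709, 139, 973, 115, 984]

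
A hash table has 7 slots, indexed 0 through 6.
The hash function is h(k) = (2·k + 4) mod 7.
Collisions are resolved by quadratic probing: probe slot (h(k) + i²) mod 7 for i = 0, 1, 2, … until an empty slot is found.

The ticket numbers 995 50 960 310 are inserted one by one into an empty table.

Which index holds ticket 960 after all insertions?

995: h=6 => slot 6
50: h=6, probe 6,0 => slot 0
960: h=6, probe 6,0,3 => slot 3
310: h=1 => slot 1
Table: [50, 310, ∅, 960, ∅, ∅, 995]

3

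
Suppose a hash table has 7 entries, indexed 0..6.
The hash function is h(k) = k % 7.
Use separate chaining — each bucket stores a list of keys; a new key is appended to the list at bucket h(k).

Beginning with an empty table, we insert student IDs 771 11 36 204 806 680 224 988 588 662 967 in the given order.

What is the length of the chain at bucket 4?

Insert 771: h=1, bucket 1 empty -> new chain.
Insert 11: h=4, bucket 4 empty -> new chain.
Insert 36: h=1, bucket 1 nonempty -> append to chain.
Insert 204: h=1, bucket 1 nonempty -> append to chain.
Insert 806: h=1, bucket 1 nonempty -> append to chain.
Insert 680: h=1, bucket 1 nonempty -> append to chain.
Insert 224: h=0, bucket 0 empty -> new chain.
Insert 988: h=1, bucket 1 nonempty -> append to chain.
Insert 588: h=0, bucket 0 nonempty -> append to chain.
Insert 662: h=4, bucket 4 nonempty -> append to chain.
Insert 967: h=1, bucket 1 nonempty -> append to chain.
Final buckets:
0: 224 -> 588
1: 771 -> 36 -> 204 -> 806 -> 680 -> 988 -> 967
2: -
3: -
4: 11 -> 662
5: -
6: -

2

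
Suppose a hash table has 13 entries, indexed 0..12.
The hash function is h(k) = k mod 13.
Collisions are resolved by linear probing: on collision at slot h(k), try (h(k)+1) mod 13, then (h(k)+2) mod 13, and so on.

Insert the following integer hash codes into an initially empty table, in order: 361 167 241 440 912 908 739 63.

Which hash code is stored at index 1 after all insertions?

Insert 361: h=10, slot 10 empty -> index 10.
Insert 167: h=11, slot 11 empty -> index 11.
Insert 241: h=7, slot 7 empty -> index 7.
Insert 440: h=11, slot 11 occupied -> index 12.
Insert 912: h=2, slot 2 empty -> index 2.
Insert 908: h=11, slots 11,12 occupied -> index 0.
Insert 739: h=11, slots 11,12,0 occupied -> index 1.
Insert 63: h=11, slots 11,12,0,1,2 occupied -> index 3.
Table: [908, 739, 912, 63, _, _, _, 241, _, _, 361, 167, 440]

739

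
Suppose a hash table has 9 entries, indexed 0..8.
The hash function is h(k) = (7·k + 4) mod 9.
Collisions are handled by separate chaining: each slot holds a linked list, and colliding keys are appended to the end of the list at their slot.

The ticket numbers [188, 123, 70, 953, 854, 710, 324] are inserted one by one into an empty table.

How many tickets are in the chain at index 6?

Insert 188: h=6, bucket 6 empty → new chain.
Insert 123: h=1, bucket 1 empty → new chain.
Insert 70: h=8, bucket 8 empty → new chain.
Insert 953: h=6, bucket 6 nonempty → append to chain.
Insert 854: h=6, bucket 6 nonempty → append to chain.
Insert 710: h=6, bucket 6 nonempty → append to chain.
Insert 324: h=4, bucket 4 empty → new chain.
Final buckets:
0: —
1: 123
2: —
3: —
4: 324
5: —
6: 188 -> 953 -> 854 -> 710
7: —
8: 70

4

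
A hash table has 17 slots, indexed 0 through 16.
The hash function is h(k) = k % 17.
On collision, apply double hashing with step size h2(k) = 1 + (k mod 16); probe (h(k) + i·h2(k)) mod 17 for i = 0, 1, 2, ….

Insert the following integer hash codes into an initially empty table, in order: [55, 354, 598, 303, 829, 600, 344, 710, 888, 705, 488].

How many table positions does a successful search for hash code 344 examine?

5

55 hashes to 4; slot 4 is free -> place at 4.
354 hashes to 14; slot 14 is free -> place at 14.
598 hashes to 3; slot 3 is free -> place at 3.
303 hashes to 14, h2=16; 14 taken -> place at 13.
829 hashes to 13, h2=14; 13 taken -> place at 10.
600 hashes to 5; slot 5 is free -> place at 5.
344 hashes to 4, h2=9; 4,13,5,14 taken -> place at 6.
710 hashes to 13, h2=7; 13,3,10 taken -> place at 0.
888 hashes to 4, h2=9; 4,13,5,14,6 taken -> place at 15.
705 hashes to 8; slot 8 is free -> place at 8.
488 hashes to 12; slot 12 is free -> place at 12.
Table: [710, —, —, 598, 55, 600, 344, —, 705, —, 829, —, 488, 303, 354, 888, —]
Lookup 344: h=4, h2=9, probe 4,13,5,14,6 → found at 6.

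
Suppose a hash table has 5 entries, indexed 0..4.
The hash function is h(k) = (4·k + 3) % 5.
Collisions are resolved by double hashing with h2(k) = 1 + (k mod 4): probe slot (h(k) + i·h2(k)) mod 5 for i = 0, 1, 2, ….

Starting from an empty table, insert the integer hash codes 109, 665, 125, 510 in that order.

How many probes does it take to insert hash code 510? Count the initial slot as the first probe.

Insert 109: h=4, slot 4 empty → index 4.
Insert 665: h=3, slot 3 empty → index 3.
Insert 125: h=3, h2=2, slot 3 occupied → index 0.
Insert 510: h=3, h2=3, slot 3 occupied → index 1.
Table: [125, 510, ., 665, 109]

2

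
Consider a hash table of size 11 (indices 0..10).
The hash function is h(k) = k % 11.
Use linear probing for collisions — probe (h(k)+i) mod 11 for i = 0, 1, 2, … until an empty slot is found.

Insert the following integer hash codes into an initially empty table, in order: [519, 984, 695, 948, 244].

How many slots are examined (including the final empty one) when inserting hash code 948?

519 hashes to 2; slot 2 is free → place at 2.
984 hashes to 5; slot 5 is free → place at 5.
695 hashes to 2; 2 taken → place at 3.
948 hashes to 2; 2,3 taken → place at 4.
244 hashes to 2; 2,3,4,5 taken → place at 6.
Table: [∅, ∅, 519, 695, 948, 984, 244, ∅, ∅, ∅, ∅]

3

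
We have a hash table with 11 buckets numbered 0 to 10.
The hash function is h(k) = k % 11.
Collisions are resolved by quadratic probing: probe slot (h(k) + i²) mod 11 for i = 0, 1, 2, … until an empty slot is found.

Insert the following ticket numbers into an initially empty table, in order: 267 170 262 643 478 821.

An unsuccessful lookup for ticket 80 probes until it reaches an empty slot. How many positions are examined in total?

2

267 hashes to 3; slot 3 is free → place at 3.
170 hashes to 5; slot 5 is free → place at 5.
262 hashes to 9; slot 9 is free → place at 9.
643 hashes to 5; 5 taken → place at 6.
478 hashes to 5; 5,6,9,3 taken → place at 10.
821 hashes to 7; slot 7 is free → place at 7.
Table: [., ., ., 267, ., 170, 643, 821, ., 262, 478]
Lookup 80: h=3, probe 3,4 → slot 4 empty, not found.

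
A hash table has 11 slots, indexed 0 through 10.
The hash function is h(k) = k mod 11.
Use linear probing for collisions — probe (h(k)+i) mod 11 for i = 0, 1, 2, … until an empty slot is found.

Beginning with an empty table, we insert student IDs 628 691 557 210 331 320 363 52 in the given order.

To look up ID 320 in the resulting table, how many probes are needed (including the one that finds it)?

4

628: h=1 → slot 1
691: h=9 → slot 9
557: h=7 → slot 7
210: h=1, probe 1,2 → slot 2
331: h=1, probe 1,2,3 → slot 3
320: h=1, probe 1,2,3,4 → slot 4
363: h=0 → slot 0
52: h=8 → slot 8
Table: [363, 628, 210, 331, 320, _, _, 557, 52, 691, _]
Lookup 320: h=1, probe 1,2,3,4 → found at 4.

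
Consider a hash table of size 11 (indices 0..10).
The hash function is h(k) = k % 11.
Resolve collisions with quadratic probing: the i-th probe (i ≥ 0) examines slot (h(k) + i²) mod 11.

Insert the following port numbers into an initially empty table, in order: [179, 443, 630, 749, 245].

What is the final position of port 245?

179 hashes to 3; slot 3 is free => place at 3.
443 hashes to 3; 3 taken => place at 4.
630 hashes to 3; 3,4 taken => place at 7.
749 hashes to 1; slot 1 is free => place at 1.
245 hashes to 3; 3,4,7,1 taken => place at 8.
Table: [., 749, ., 179, 443, ., ., 630, 245, ., .]

8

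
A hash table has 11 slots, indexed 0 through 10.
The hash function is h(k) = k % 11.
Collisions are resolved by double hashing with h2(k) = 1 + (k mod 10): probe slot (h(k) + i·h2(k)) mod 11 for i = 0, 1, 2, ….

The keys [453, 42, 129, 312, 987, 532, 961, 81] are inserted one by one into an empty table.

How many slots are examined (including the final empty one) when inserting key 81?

453 hashes to 2; slot 2 is free → place at 2.
42 hashes to 9; slot 9 is free → place at 9.
129 hashes to 8; slot 8 is free → place at 8.
312 hashes to 4; slot 4 is free → place at 4.
987 hashes to 8, h2=8; 8 taken → place at 5.
532 hashes to 4, h2=3; 4 taken → place at 7.
961 hashes to 4, h2=2; 4 taken → place at 6.
81 hashes to 4, h2=2; 4,6,8 taken → place at 10.
Table: [—, —, 453, —, 312, 987, 961, 532, 129, 42, 81]

4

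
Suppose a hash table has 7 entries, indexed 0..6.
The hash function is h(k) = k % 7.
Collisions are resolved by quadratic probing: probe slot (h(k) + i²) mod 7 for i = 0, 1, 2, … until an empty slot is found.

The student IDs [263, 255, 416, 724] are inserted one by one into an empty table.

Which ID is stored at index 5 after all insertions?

724

263 hashes to 4; slot 4 is free → place at 4.
255 hashes to 3; slot 3 is free → place at 3.
416 hashes to 3; 3,4 taken → place at 0.
724 hashes to 3; 3,4,0 taken → place at 5.
Table: [416, ., ., 255, 263, 724, .]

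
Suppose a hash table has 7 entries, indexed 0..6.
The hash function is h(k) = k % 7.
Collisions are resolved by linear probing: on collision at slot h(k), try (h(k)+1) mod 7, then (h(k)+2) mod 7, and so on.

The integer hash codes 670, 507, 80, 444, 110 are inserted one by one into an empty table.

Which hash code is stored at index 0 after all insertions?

Insert 670: h=5, slot 5 empty -> index 5.
Insert 507: h=3, slot 3 empty -> index 3.
Insert 80: h=3, slot 3 occupied -> index 4.
Insert 444: h=3, slots 3,4,5 occupied -> index 6.
Insert 110: h=5, slots 5,6 occupied -> index 0.
Table: [110, -, -, 507, 80, 670, 444]

110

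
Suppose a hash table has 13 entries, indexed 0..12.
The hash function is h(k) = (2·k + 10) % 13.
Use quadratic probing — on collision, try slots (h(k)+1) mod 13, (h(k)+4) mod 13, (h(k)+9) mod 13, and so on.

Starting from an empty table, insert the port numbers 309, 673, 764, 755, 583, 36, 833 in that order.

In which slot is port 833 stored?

3

Insert 309: h=4, slot 4 empty -> index 4.
Insert 673: h=4, slot 4 occupied -> index 5.
Insert 764: h=4, slots 4,5 occupied -> index 8.
Insert 755: h=12, slot 12 empty -> index 12.
Insert 583: h=6, slot 6 empty -> index 6.
Insert 36: h=4, slots 4,5,8 occupied -> index 0.
Insert 833: h=12, slots 12,0 occupied -> index 3.
Table: [36, ∅, ∅, 833, 309, 673, 583, ∅, 764, ∅, ∅, ∅, 755]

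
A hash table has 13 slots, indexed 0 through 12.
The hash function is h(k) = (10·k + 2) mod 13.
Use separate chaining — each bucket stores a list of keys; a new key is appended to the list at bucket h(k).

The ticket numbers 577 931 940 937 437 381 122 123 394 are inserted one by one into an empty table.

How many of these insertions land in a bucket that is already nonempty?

Insert 577: h=0, bucket 0 empty → new chain.
Insert 931: h=4, bucket 4 empty → new chain.
Insert 940: h=3, bucket 3 empty → new chain.
Insert 937: h=12, bucket 12 empty → new chain.
Insert 437: h=4, bucket 4 nonempty → append to chain.
Insert 381: h=3, bucket 3 nonempty → append to chain.
Insert 122: h=0, bucket 0 nonempty → append to chain.
Insert 123: h=10, bucket 10 empty → new chain.
Insert 394: h=3, bucket 3 nonempty → append to chain.
Final buckets:
0: 577 -> 122
1: —
2: —
3: 940 -> 381 -> 394
4: 931 -> 437
5: —
6: —
7: —
8: —
9: —
10: 123
11: —
12: 937

4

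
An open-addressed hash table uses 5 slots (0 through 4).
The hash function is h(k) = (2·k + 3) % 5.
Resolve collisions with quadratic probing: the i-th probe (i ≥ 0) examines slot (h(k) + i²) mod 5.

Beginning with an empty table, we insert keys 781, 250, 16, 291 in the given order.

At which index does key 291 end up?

781: h=0 → slot 0
250: h=3 → slot 3
16: h=0, probe 0,1 → slot 1
291: h=0, probe 0,1,4 → slot 4
Table: [781, 16, -, 250, 291]

4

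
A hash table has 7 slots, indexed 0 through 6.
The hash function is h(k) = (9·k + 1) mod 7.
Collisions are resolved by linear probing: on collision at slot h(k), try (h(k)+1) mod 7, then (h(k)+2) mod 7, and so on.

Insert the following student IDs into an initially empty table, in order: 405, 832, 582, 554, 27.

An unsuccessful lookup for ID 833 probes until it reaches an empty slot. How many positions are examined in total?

405 hashes to 6; slot 6 is free -> place at 6.
832 hashes to 6; 6 taken -> place at 0.
582 hashes to 3; slot 3 is free -> place at 3.
554 hashes to 3; 3 taken -> place at 4.
27 hashes to 6; 6,0 taken -> place at 1.
Table: [832, 27, —, 582, 554, —, 405]
Lookup 833: h=1, probe 1,2 → slot 2 empty, not found.

2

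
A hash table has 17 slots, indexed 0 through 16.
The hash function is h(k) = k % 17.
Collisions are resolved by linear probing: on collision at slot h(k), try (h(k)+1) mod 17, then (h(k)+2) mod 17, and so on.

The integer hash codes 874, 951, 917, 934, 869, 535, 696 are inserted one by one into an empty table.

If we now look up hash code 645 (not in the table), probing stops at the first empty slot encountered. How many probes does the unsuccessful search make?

Insert 874: h=7, slot 7 empty -> index 7.
Insert 951: h=16, slot 16 empty -> index 16.
Insert 917: h=16, slot 16 occupied -> index 0.
Insert 934: h=16, slots 16,0 occupied -> index 1.
Insert 869: h=2, slot 2 empty -> index 2.
Insert 535: h=8, slot 8 empty -> index 8.
Insert 696: h=16, slots 16,0,1,2 occupied -> index 3.
Table: [917, 934, 869, 696, —, —, —, 874, 535, —, —, —, —, —, —, —, 951]
Lookup 645: h=16, probe 16,0,1,2,3,4 → slot 4 empty, not found.

6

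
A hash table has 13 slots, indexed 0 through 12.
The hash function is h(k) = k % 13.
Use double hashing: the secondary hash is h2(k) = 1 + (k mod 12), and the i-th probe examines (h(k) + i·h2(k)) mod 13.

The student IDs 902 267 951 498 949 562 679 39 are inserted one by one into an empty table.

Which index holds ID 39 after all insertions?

8

Insert 902: h=5, slot 5 empty -> index 5.
Insert 267: h=7, slot 7 empty -> index 7.
Insert 951: h=2, slot 2 empty -> index 2.
Insert 498: h=4, slot 4 empty -> index 4.
Insert 949: h=0, slot 0 empty -> index 0.
Insert 562: h=3, slot 3 empty -> index 3.
Insert 679: h=3, h2=8, slot 3 occupied -> index 11.
Insert 39: h=0, h2=4, slots 0,4 occupied -> index 8.
Table: [949, ∅, 951, 562, 498, 902, ∅, 267, 39, ∅, ∅, 679, ∅]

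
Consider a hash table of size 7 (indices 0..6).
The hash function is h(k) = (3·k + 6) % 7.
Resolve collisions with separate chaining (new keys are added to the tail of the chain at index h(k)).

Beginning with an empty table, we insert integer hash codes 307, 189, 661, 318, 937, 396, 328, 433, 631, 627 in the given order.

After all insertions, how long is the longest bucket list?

4

Insert 307: h=3, bucket 3 empty -> new chain.
Insert 189: h=6, bucket 6 empty -> new chain.
Insert 661: h=1, bucket 1 empty -> new chain.
Insert 318: h=1, bucket 1 nonempty -> append to chain.
Insert 937: h=3, bucket 3 nonempty -> append to chain.
Insert 396: h=4, bucket 4 empty -> new chain.
Insert 328: h=3, bucket 3 nonempty -> append to chain.
Insert 433: h=3, bucket 3 nonempty -> append to chain.
Insert 631: h=2, bucket 2 empty -> new chain.
Insert 627: h=4, bucket 4 nonempty -> append to chain.
Final buckets:
0: ∅
1: 661 -> 318
2: 631
3: 307 -> 937 -> 328 -> 433
4: 396 -> 627
5: ∅
6: 189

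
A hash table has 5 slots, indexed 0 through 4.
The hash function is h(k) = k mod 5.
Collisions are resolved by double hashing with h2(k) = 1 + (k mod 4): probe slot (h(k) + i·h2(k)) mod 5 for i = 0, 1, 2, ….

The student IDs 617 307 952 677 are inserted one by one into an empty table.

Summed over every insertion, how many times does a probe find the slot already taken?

3

Insert 617: h=2, slot 2 empty -> index 2.
Insert 307: h=2, h2=4, slot 2 occupied -> index 1.
Insert 952: h=2, h2=1, slot 2 occupied -> index 3.
Insert 677: h=2, h2=2, slot 2 occupied -> index 4.
Table: [-, 307, 617, 952, 677]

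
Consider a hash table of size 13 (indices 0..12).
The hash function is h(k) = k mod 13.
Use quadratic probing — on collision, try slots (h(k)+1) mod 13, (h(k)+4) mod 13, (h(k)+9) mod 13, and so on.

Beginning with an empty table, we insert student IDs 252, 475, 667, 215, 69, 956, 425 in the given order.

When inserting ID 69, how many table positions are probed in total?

Insert 252: h=5, slot 5 empty => index 5.
Insert 475: h=7, slot 7 empty => index 7.
Insert 667: h=4, slot 4 empty => index 4.
Insert 215: h=7, slot 7 occupied => index 8.
Insert 69: h=4, slots 4,5,8 occupied => index 0.
Insert 956: h=7, slots 7,8 occupied => index 11.
Insert 425: h=9, slot 9 empty => index 9.
Table: [69, —, —, —, 667, 252, —, 475, 215, 425, —, 956, —]

4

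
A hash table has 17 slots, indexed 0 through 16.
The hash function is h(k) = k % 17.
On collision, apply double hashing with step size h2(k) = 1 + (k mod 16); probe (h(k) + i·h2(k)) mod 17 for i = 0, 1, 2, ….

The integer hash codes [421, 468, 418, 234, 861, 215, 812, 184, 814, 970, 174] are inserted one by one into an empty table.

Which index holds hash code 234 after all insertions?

421 hashes to 13; slot 13 is free => place at 13.
468 hashes to 9; slot 9 is free => place at 9.
418 hashes to 10; slot 10 is free => place at 10.
234 hashes to 13, h2=11; 13 taken => place at 7.
861 hashes to 11; slot 11 is free => place at 11.
215 hashes to 11, h2=8; 11 taken => place at 2.
812 hashes to 13, h2=13; 13,9 taken => place at 5.
184 hashes to 14; slot 14 is free => place at 14.
814 hashes to 15; slot 15 is free => place at 15.
970 hashes to 1; slot 1 is free => place at 1.
174 hashes to 4; slot 4 is free => place at 4.
Table: [_, 970, 215, _, 174, 812, _, 234, _, 468, 418, 861, _, 421, 184, 814, _]

7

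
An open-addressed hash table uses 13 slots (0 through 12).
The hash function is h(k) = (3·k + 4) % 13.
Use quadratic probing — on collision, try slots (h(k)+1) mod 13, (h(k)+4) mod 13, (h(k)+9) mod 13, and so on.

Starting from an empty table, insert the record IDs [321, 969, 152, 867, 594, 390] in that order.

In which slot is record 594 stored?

321: h=5 => slot 5
969: h=12 => slot 12
152: h=5, probe 5,6 => slot 6
867: h=5, probe 5,6,9 => slot 9
594: h=5, probe 5,6,9,1 => slot 1
390: h=4 => slot 4
Table: [-, 594, -, -, 390, 321, 152, -, -, 867, -, -, 969]

1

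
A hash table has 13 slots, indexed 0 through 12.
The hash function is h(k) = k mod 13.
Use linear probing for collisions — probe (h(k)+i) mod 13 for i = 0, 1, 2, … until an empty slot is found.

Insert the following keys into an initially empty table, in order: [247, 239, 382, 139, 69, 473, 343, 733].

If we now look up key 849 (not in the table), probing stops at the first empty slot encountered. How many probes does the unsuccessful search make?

247: h=0 -> slot 0
239: h=5 -> slot 5
382: h=5, probe 5,6 -> slot 6
139: h=9 -> slot 9
69: h=4 -> slot 4
473: h=5, probe 5,6,7 -> slot 7
343: h=5, probe 5,6,7,8 -> slot 8
733: h=5, probe 5,6,7,8,9,10 -> slot 10
Table: [247, -, -, -, 69, 239, 382, 473, 343, 139, 733, -, -]
Lookup 849: h=4, probe 4,5,6,7,8,9,10,11 → slot 11 empty, not found.

8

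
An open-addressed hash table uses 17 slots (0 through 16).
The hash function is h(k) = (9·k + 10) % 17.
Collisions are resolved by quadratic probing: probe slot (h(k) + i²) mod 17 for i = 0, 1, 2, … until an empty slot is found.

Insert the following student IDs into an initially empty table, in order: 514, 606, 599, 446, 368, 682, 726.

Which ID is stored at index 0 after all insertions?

514 hashes to 12; slot 12 is free → place at 12.
606 hashes to 7; slot 7 is free → place at 7.
599 hashes to 12; 12 taken → place at 13.
446 hashes to 12; 12,13 taken → place at 16.
368 hashes to 7; 7 taken → place at 8.
682 hashes to 11; slot 11 is free → place at 11.
726 hashes to 16; 16 taken → place at 0.
Table: [726, _, _, _, _, _, _, 606, 368, _, _, 682, 514, 599, _, _, 446]

726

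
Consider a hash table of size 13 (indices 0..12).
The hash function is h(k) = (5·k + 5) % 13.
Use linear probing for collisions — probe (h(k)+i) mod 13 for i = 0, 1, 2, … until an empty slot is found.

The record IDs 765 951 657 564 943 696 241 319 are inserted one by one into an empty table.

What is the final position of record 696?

765: h=8 -> slot 8
951: h=2 -> slot 2
657: h=1 -> slot 1
564: h=4 -> slot 4
943: h=1, probe 1,2,3 -> slot 3
696: h=1, probe 1,2,3,4,5 -> slot 5
241: h=1, probe 1,2,3,4,5,6 -> slot 6
319: h=1, probe 1,2,3,4,5,6,7 -> slot 7
Table: [—, 657, 951, 943, 564, 696, 241, 319, 765, —, —, —, —]

5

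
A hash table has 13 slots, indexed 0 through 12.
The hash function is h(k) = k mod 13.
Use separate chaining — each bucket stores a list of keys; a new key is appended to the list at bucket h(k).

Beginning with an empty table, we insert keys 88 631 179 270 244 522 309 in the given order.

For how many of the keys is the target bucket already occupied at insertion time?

4

Insert 88: h=10, bucket 10 empty → new chain.
Insert 631: h=7, bucket 7 empty → new chain.
Insert 179: h=10, bucket 10 nonempty → append to chain.
Insert 270: h=10, bucket 10 nonempty → append to chain.
Insert 244: h=10, bucket 10 nonempty → append to chain.
Insert 522: h=2, bucket 2 empty → new chain.
Insert 309: h=10, bucket 10 nonempty → append to chain.
Final buckets:
0: ∅
1: ∅
2: 522
3: ∅
4: ∅
5: ∅
6: ∅
7: 631
8: ∅
9: ∅
10: 88 -> 179 -> 270 -> 244 -> 309
11: ∅
12: ∅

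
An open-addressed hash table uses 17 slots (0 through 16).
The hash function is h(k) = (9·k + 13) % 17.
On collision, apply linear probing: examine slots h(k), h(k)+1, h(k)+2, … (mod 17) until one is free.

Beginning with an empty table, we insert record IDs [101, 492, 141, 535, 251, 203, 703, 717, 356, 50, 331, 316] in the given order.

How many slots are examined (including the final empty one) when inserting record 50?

101: h=4 → slot 4
492: h=4, probe 4,5 → slot 5
141: h=7 → slot 7
535: h=0 → slot 0
251: h=11 → slot 11
203: h=4, probe 4,5,6 → slot 6
703: h=16 → slot 16
717: h=6, probe 6,7,8 → slot 8
356: h=4, probe 4,5,6,7,8,9 → slot 9
50: h=4, probe 4,5,6,7,8,9,10 → slot 10
331: h=0, probe 0,1 → slot 1
316: h=1, probe 1,2 → slot 2
Table: [535, 331, 316, ∅, 101, 492, 203, 141, 717, 356, 50, 251, ∅, ∅, ∅, ∅, 703]

7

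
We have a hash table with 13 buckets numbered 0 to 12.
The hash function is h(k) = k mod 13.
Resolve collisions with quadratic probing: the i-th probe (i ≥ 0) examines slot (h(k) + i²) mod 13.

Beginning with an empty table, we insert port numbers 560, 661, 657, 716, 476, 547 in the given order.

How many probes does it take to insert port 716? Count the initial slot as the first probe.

560 hashes to 1; slot 1 is free -> place at 1.
661 hashes to 11; slot 11 is free -> place at 11.
657 hashes to 7; slot 7 is free -> place at 7.
716 hashes to 1; 1 taken -> place at 2.
476 hashes to 8; slot 8 is free -> place at 8.
547 hashes to 1; 1,2 taken -> place at 5.
Table: [_, 560, 716, _, _, 547, _, 657, 476, _, _, 661, _]

2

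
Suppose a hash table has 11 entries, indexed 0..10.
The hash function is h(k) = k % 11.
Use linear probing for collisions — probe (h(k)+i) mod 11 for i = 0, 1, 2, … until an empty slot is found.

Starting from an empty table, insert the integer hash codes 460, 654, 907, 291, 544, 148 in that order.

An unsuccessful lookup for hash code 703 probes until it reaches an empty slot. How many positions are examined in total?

460 hashes to 9; slot 9 is free -> place at 9.
654 hashes to 5; slot 5 is free -> place at 5.
907 hashes to 5; 5 taken -> place at 6.
291 hashes to 5; 5,6 taken -> place at 7.
544 hashes to 5; 5,6,7 taken -> place at 8.
148 hashes to 5; 5,6,7,8,9 taken -> place at 10.
Table: [., ., ., ., ., 654, 907, 291, 544, 460, 148]
Lookup 703: h=10, probe 10,0 → slot 0 empty, not found.

2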